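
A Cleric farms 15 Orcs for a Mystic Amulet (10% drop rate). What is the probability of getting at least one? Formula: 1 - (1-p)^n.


P(at least one) = 1 - P(none) = 1 - (1-p)^n
p = 10/100 = 0.1
1 - p = 0.9
(1 - p)^15 = 0.9^15 = 0.205891
P(at least one) = 1 - 0.205891 = 0.7941

0.7941


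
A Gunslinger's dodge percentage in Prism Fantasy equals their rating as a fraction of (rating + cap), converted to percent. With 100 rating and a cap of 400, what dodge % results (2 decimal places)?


dodge% = 100 / (100 + 400) * 100
= 100 / 500 * 100
= 0.2 * 100
= 20.00%

20.00%


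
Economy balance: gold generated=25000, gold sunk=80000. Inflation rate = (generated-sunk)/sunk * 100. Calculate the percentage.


Net gold = 25000 - 80000 = -55000
Inflation rate = net / sunk * 100 = -55000 / 80000 * 100
= -0.6875 * 100
= -68.75%

-68.75%


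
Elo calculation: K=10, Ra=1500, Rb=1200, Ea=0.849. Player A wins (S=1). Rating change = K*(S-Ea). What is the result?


Elo update: delta = K * (S - Ea), where S = 1 (wins)
S - Ea = 1 - 0.849 = 0.151
Rating change = 10 * 0.151
= 1.51

1.51 rating points


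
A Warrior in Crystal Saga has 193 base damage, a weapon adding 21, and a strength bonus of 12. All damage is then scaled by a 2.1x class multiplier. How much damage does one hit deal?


Sum base + weapon + str = 193 + 21 + 12 = 226
Multiply by 2.1:
226 * 2.1 = 474.6

474.6 damage


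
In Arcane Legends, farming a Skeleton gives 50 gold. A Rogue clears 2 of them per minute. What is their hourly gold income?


Gold per minute = 50 * 2 = 100
Gold per hour = 100 * 60 = 6000

6000 gold/hour


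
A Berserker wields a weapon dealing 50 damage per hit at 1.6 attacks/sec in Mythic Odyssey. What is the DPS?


DPS = damage * attack_speed
= 50 * 1.6
= 80.0

80.0 DPS


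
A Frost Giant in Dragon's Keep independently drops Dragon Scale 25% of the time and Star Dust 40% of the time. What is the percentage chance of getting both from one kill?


For independent events, P(both) = P(A) * P(B)
= 25% * 40%
= 1000 / 100 %
= 10.0%

10.0%


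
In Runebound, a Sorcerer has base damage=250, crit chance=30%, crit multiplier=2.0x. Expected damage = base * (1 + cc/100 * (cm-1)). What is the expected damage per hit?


E[dmg] = base * (1 + crit_chance * (crit_mult - 1))
cc as decimal = 30/100 = 0.3
cm - 1 = 2.0 - 1 = 1.0
Bonus factor = 0.3 * 1.0 = 0.3
Total multiplier = 1 + 0.3 = 1.3
Expected damage = 250 * 1.3 = 325.00

325.00 damage


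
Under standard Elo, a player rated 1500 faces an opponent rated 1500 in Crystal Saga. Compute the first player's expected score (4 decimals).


Elo expected score: Ea = 1/(1 + 10^((Rb-Ra)/400))
Rb - Ra = 1500 - 1500 = 0
(Rb-Ra)/400 = 0/400 = 0.0
10^0.0 = 1.0
Ea = 1/(1 + 1.0) = 1/2.0 = 0.5000

0.5000


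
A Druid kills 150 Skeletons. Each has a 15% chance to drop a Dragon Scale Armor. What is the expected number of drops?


Expected drops = kills * (drop_rate / 100)
= 150 * (15 / 100)
= 150 * 0.15
= 22.5

22.5 drops


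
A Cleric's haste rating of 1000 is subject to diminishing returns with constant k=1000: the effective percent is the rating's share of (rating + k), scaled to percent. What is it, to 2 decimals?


effective% = rating / (rating + k) * 100
= 1000 / (1000 + 1000) * 100
= 1000 / 2000 * 100
= 0.5 * 100
= 50.00%

50.00%


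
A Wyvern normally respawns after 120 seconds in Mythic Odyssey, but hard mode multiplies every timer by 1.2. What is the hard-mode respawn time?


Respawn time = base * multiplier
= 120 * 1.2
= 144.0 seconds

144.0 seconds


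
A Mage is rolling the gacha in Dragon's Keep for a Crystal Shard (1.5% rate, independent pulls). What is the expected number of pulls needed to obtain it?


Expected pulls for a geometric distribution = 1/p = 100 / rate%
= 100 / 1.5
= 66.67

66.67 pulls


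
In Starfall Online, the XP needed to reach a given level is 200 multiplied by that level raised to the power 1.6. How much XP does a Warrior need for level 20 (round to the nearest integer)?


XP = 200 * level^1.6
Substitute level = 20:
XP = 200 * 20^1.6
= 200 * 120.6835
= 24137

24137 XP


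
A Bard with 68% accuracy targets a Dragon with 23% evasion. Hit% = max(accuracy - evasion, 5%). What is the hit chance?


accuracy - evasion = 68 - 23 = 45
Apply floor: max(45, 5) = 45
Hit chance = 45%

45%


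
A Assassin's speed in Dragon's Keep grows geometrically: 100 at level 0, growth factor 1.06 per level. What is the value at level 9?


value = base * growth^level
= 100 * 1.06^9
= 100 * 1.689479
= 168.95

168.95 speed


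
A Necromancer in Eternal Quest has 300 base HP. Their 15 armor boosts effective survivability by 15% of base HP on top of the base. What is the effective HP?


EHP = 300 * (1 + 15/100)
= 300 * (1 + 0.15)
= 300 * 1.15
= 345.0

345.0 EHP


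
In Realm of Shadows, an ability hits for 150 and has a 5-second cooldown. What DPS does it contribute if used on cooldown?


DPS = damage / cooldown
= 150 / 5
= 30.00

30.00 DPS


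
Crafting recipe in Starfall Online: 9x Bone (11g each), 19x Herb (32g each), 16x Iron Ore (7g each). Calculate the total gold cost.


Cost breakdown:
  Bone: 9 * 11 = 99
  Herb: 19 * 32 = 608
  Iron Ore: 16 * 7 = 112
Total = 99 + 608 + 112 = 819

819 gold


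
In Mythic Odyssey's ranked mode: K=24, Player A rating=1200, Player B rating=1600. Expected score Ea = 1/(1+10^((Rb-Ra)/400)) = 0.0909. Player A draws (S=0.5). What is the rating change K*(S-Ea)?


Elo update: delta = K * (S - Ea), where S = 0.5 (draws)
S - Ea = 0.5 - 0.0909 = 0.4091
Rating change = 24 * 0.4091
= 9.82

9.82 rating points


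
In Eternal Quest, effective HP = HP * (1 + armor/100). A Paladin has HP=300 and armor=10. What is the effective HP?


EHP = 300 * (1 + 10/100)
= 300 * (1 + 0.1)
= 300 * 1.1
= 330.0

330.0 EHP


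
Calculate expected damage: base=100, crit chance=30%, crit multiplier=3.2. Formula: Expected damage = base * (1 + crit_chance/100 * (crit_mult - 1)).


E[dmg] = base * (1 + crit_chance * (crit_mult - 1))
cc as decimal = 30/100 = 0.3
cm - 1 = 3.2 - 1 = 2.2
Bonus factor = 0.3 * 2.2 = 0.66
Total multiplier = 1 + 0.66 = 1.66
Expected damage = 100 * 1.66 = 166.00

166.00 damage


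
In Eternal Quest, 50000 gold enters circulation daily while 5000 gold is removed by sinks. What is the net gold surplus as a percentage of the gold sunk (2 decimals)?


Net gold = 50000 - 5000 = 45000
Inflation rate = net / sunk * 100 = 45000 / 5000 * 100
= 9.0 * 100
= 900.00%

900.00%


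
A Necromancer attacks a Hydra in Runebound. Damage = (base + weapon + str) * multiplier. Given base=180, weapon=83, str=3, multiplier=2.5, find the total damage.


Sum base + weapon + str = 180 + 83 + 3 = 266
Multiply by 2.5:
266 * 2.5 = 665.0

665.0 damage


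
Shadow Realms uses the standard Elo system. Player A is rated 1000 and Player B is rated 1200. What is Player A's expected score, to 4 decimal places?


Elo expected score: Ea = 1/(1 + 10^((Rb-Ra)/400))
Rb - Ra = 1200 - 1000 = 200
(Rb-Ra)/400 = 200/400 = 0.5
10^0.5 = 3.162278
Ea = 1/(1 + 3.162278) = 1/4.162278 = 0.2403

0.2403


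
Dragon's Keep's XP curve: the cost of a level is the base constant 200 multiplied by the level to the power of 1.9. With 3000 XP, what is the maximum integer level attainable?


XP = 200 * level^1.9, so level = (XP / 200)^(1/1.9)
= (3000 / 200)^(1/1.9)
= 15.0^0.5263
= 4.1591
Floor: level = 4

level 4


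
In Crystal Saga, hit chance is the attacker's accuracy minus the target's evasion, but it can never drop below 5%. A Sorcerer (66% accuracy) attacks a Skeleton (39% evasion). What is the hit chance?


accuracy - evasion = 66 - 39 = 27
Apply floor: max(27, 5) = 27
Hit chance = 27%

27%


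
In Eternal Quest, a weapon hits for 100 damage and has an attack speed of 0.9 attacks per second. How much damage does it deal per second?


DPS = damage * attack_speed
= 100 * 0.9
= 90.0

90.0 DPS


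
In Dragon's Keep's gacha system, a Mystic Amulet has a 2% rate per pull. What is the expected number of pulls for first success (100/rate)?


Expected pulls for a geometric distribution = 1/p = 100 / rate%
= 100 / 2
= 50.0

50.0 pulls


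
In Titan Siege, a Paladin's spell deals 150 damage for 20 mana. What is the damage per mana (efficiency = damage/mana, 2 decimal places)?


Efficiency = damage / mana
= 150 / 20
= 7.50

7.50 dmg/mana


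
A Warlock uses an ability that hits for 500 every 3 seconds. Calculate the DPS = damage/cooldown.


DPS = damage / cooldown
= 500 / 3
= 166.67

166.67 DPS


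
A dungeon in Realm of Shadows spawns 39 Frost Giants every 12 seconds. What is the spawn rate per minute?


Spawns per minute = count * (60 / interval)
= 39 * (60 / 12)
= 39 * 5.0
= 195.0

195.0 per minute


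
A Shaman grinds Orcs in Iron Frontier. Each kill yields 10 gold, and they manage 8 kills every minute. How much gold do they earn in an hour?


Gold per minute = 10 * 8 = 80
Gold per hour = 80 * 60 = 4800

4800 gold/hour


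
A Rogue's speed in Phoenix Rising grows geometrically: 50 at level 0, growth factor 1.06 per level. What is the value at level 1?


value = base * growth^level
= 50 * 1.06^1
= 50 * 1.06
= 53.00

53.00 speed


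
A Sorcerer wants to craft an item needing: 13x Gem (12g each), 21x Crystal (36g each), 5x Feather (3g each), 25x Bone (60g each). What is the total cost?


Cost breakdown:
  Gem: 13 * 12 = 156
  Crystal: 21 * 36 = 756
  Feather: 5 * 3 = 15
  Bone: 25 * 60 = 1500
Total = 156 + 756 + 15 + 1500 = 2427

2427 gold


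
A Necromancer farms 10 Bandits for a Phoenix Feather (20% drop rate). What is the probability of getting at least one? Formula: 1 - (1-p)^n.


P(at least one) = 1 - P(none) = 1 - (1-p)^n
p = 20/100 = 0.2
1 - p = 0.8
(1 - p)^10 = 0.8^10 = 0.107374
P(at least one) = 1 - 0.107374 = 0.8926

0.8926


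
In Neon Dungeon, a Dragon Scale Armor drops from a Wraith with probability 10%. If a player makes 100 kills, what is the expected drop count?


Expected drops = kills * (drop_rate / 100)
= 100 * (10 / 100)
= 100 * 0.1
= 10.0

10.0 drops


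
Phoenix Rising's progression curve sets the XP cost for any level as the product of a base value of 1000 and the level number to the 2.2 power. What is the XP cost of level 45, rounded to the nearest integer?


XP = 1000 * level^2.2
Substitute level = 45:
XP = 1000 * 45^2.2
= 1000 * 4335.7829
= 4335783

4335783 XP


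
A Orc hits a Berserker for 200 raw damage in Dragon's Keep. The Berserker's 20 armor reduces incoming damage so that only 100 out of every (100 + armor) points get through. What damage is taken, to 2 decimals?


actual = 200 * 100 / (100 + 20)
= 200 * 100 / 120
= 20000 / 120
= 166.67

166.67 damage


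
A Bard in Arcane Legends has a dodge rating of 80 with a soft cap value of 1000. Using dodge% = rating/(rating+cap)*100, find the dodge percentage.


dodge% = 80 / (80 + 1000) * 100
= 80 / 1080 * 100
= 0.074074 * 100
= 7.41%

7.41%


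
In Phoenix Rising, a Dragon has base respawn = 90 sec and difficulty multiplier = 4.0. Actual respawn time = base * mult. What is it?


Respawn time = base * multiplier
= 90 * 4.0
= 360.0 seconds

360.0 seconds


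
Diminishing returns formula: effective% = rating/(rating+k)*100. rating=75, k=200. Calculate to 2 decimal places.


effective% = rating / (rating + k) * 100
= 75 / (75 + 200) * 100
= 75 / 275 * 100
= 0.272727 * 100
= 27.27%

27.27%


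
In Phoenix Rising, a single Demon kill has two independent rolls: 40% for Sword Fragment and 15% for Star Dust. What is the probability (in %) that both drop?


For independent events, P(both) = P(A) * P(B)
= 40% * 15%
= 600 / 100 %
= 6.0%

6.0%


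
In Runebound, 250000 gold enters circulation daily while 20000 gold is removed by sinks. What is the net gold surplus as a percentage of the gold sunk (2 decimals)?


Net gold = 250000 - 20000 = 230000
Inflation rate = net / sunk * 100 = 230000 / 20000 * 100
= 11.5 * 100
= 1150.00%

1150.00%


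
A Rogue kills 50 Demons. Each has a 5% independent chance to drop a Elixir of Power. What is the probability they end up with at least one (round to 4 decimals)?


P(at least one) = 1 - P(none) = 1 - (1-p)^n
p = 5/100 = 0.05
1 - p = 0.95
(1 - p)^50 = 0.95^50 = 0.076945
P(at least one) = 1 - 0.076945 = 0.9231

0.9231


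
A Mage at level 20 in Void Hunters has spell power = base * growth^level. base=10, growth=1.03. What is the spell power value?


value = base * growth^level
= 10 * 1.03^20
= 10 * 1.806111
= 18.06

18.06 spell power


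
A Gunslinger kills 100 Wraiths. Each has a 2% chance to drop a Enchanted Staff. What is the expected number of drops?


Expected drops = kills * (drop_rate / 100)
= 100 * (2 / 100)
= 100 * 0.02
= 2.0

2.0 drops


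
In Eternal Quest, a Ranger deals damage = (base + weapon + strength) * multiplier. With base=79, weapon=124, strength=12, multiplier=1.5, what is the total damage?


Sum base + weapon + str = 79 + 124 + 12 = 215
Multiply by 1.5:
215 * 1.5 = 322.5

322.5 damage


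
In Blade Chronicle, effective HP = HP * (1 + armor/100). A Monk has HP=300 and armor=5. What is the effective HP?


EHP = 300 * (1 + 5/100)
= 300 * (1 + 0.05)
= 300 * 1.05
= 315.0

315.0 EHP


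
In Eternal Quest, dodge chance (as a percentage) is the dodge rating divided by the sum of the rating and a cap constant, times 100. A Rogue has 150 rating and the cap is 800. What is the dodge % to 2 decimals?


dodge% = 150 / (150 + 800) * 100
= 150 / 950 * 100
= 0.157895 * 100
= 15.79%

15.79%


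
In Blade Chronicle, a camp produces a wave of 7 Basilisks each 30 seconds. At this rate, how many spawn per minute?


Spawns per minute = count * (60 / interval)
= 7 * (60 / 30)
= 7 * 2.0
= 14.0

14.0 per minute


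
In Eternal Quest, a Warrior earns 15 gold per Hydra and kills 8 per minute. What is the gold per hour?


Gold per minute = 15 * 8 = 120
Gold per hour = 120 * 60 = 7200

7200 gold/hour


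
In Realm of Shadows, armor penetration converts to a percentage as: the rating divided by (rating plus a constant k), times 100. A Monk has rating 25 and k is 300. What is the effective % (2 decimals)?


effective% = rating / (rating + k) * 100
= 25 / (25 + 300) * 100
= 25 / 325 * 100
= 0.076923 * 100
= 7.69%

7.69%


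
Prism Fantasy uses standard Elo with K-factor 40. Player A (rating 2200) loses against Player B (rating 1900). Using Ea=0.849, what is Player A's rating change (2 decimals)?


Elo update: delta = K * (S - Ea), where S = 0 (loses)
S - Ea = 0 - 0.849 = -0.849
Rating change = 40 * -0.849
= -33.96

-33.96 rating points


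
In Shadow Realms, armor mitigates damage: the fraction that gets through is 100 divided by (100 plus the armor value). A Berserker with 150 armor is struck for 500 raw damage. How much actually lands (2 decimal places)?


actual = 500 * 100 / (100 + 150)
= 500 * 100 / 250
= 50000 / 250
= 200.00

200.00 damage


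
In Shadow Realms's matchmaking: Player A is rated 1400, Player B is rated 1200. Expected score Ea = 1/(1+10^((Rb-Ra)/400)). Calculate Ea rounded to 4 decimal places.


Elo expected score: Ea = 1/(1 + 10^((Rb-Ra)/400))
Rb - Ra = 1200 - 1400 = -200
(Rb-Ra)/400 = -200/400 = -0.5
10^-0.5 = 0.316228
Ea = 1/(1 + 0.316228) = 1/1.316228 = 0.7597

0.7597


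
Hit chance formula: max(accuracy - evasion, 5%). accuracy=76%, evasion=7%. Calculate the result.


accuracy - evasion = 76 - 7 = 69
Apply floor: max(69, 5) = 69
Hit chance = 69%

69%


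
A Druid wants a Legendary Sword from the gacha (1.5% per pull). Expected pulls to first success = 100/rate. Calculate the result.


Expected pulls for a geometric distribution = 1/p = 100 / rate%
= 100 / 1.5
= 66.67

66.67 pulls


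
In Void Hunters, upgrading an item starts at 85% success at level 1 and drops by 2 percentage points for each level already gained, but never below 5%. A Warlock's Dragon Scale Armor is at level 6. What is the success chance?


raw_rate = 85 - 2 * (6 - 1)
= 85 - 2 * 5
= 85 - 10
= 75
Apply floor: max(75, 5) = 75%

75%


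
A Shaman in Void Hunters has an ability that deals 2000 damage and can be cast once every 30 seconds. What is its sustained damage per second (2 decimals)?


DPS = damage / cooldown
= 2000 / 30
= 66.67

66.67 DPS


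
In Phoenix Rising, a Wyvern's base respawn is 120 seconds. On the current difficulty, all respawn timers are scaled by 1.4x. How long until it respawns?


Respawn time = base * multiplier
= 120 * 1.4
= 168.0 seconds

168.0 seconds


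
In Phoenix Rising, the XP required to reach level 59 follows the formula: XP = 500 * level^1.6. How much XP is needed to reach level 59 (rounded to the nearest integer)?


XP = 500 * level^1.6
Substitute level = 59:
XP = 500 * 59^1.6
= 500 * 681.33895
= 340669

340669 XP


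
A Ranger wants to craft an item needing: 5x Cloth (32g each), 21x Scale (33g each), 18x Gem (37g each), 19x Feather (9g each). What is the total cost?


Cost breakdown:
  Cloth: 5 * 32 = 160
  Scale: 21 * 33 = 693
  Gem: 18 * 37 = 666
  Feather: 19 * 9 = 171
Total = 160 + 693 + 666 + 171 = 1690

1690 gold


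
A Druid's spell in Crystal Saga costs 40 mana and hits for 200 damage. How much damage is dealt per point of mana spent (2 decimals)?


Efficiency = damage / mana
= 200 / 40
= 5.00

5.00 dmg/mana


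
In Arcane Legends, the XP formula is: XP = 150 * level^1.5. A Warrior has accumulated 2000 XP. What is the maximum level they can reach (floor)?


XP = 150 * level^1.5, so level = (XP / 150)^(1/1.5)
= (2000 / 150)^(1/1.5)
= 13.3333^0.6667
= 5.6229
Floor: level = 5

level 5


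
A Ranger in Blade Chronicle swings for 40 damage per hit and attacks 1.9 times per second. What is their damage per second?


DPS = damage * attack_speed
= 40 * 1.9
= 76.0

76.0 DPS


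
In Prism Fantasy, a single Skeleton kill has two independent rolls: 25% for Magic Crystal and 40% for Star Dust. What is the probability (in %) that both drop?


For independent events, P(both) = P(A) * P(B)
= 25% * 40%
= 1000 / 100 %
= 10.0%

10.0%


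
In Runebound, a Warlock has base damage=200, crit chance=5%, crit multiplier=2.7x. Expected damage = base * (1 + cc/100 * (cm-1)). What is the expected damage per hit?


E[dmg] = base * (1 + crit_chance * (crit_mult - 1))
cc as decimal = 5/100 = 0.05
cm - 1 = 2.7 - 1 = 1.7
Bonus factor = 0.05 * 1.7 = 0.085
Total multiplier = 1 + 0.085 = 1.085
Expected damage = 200 * 1.085 = 217.00

217.00 damage


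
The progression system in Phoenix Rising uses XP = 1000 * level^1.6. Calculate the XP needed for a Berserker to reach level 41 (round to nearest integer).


XP = 1000 * level^1.6
Substitute level = 41:
XP = 1000 * 41^1.6
= 1000 * 380.5872
= 380587

380587 XP


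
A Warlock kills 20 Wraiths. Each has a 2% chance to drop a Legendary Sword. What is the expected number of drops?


Expected drops = kills * (drop_rate / 100)
= 20 * (2 / 100)
= 20 * 0.02
= 0.4

0.4 drops


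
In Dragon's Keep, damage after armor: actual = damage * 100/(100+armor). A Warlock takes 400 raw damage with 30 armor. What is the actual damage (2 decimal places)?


actual = 400 * 100 / (100 + 30)
= 400 * 100 / 130
= 40000 / 130
= 307.69

307.69 damage


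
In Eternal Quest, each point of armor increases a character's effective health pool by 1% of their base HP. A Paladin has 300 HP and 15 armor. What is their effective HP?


EHP = 300 * (1 + 15/100)
= 300 * (1 + 0.15)
= 300 * 1.15
= 345.0

345.0 EHP


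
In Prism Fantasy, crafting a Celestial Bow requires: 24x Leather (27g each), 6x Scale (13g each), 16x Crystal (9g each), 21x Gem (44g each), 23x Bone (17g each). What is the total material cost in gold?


Cost breakdown:
  Leather: 24 * 27 = 648
  Scale: 6 * 13 = 78
  Crystal: 16 * 9 = 144
  Gem: 21 * 44 = 924
  Bone: 23 * 17 = 391
Total = 648 + 78 + 144 + 924 + 391 = 2185

2185 gold


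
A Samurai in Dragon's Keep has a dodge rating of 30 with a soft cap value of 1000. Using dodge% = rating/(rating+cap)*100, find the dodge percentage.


dodge% = 30 / (30 + 1000) * 100
= 30 / 1030 * 100
= 0.029126 * 100
= 2.91%

2.91%


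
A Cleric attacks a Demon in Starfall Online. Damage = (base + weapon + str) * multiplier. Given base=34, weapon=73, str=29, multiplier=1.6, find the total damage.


Sum base + weapon + str = 34 + 73 + 29 = 136
Multiply by 1.6:
136 * 1.6 = 217.6

217.6 damage


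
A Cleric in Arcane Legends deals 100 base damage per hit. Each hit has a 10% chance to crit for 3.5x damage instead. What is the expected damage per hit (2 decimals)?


E[dmg] = base * (1 + crit_chance * (crit_mult - 1))
cc as decimal = 10/100 = 0.1
cm - 1 = 3.5 - 1 = 2.5
Bonus factor = 0.1 * 2.5 = 0.25
Total multiplier = 1 + 0.25 = 1.25
Expected damage = 100 * 1.25 = 125.00

125.00 damage


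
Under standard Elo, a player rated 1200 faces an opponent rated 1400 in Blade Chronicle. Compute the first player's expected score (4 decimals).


Elo expected score: Ea = 1/(1 + 10^((Rb-Ra)/400))
Rb - Ra = 1400 - 1200 = 200
(Rb-Ra)/400 = 200/400 = 0.5
10^0.5 = 3.162278
Ea = 1/(1 + 3.162278) = 1/4.162278 = 0.2403

0.2403


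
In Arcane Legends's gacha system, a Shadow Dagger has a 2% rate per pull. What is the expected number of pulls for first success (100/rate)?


Expected pulls for a geometric distribution = 1/p = 100 / rate%
= 100 / 2
= 50.0

50.0 pulls


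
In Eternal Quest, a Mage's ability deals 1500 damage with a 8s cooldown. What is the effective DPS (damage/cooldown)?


DPS = damage / cooldown
= 1500 / 8
= 187.50

187.50 DPS


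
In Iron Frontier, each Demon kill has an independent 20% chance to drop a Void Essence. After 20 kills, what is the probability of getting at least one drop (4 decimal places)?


P(at least one) = 1 - P(none) = 1 - (1-p)^n
p = 20/100 = 0.2
1 - p = 0.8
(1 - p)^20 = 0.8^20 = 0.011529
P(at least one) = 1 - 0.011529 = 0.9885

0.9885


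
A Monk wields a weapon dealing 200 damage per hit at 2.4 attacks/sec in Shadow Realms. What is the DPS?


DPS = damage * attack_speed
= 200 * 2.4
= 480.0

480.0 DPS


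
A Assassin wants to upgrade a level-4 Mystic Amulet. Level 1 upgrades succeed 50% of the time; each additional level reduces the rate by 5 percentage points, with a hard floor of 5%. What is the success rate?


raw_rate = 50 - 5 * (4 - 1)
= 50 - 5 * 3
= 50 - 15
= 35
Apply floor: max(35, 5) = 35%

35%


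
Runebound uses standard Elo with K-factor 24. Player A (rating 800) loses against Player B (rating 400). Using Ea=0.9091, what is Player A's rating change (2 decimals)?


Elo update: delta = K * (S - Ea), where S = 0 (loses)
S - Ea = 0 - 0.9091 = -0.9091
Rating change = 24 * -0.9091
= -21.82

-21.82 rating points


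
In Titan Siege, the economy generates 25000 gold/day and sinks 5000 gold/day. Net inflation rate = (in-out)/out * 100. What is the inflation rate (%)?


Net gold = 25000 - 5000 = 20000
Inflation rate = net / sunk * 100 = 20000 / 5000 * 100
= 4.0 * 100
= 400.00%

400.00%


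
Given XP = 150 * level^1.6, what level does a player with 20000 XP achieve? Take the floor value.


XP = 150 * level^1.6, so level = (XP / 150)^(1/1.6)
= (20000 / 150)^(1/1.6)
= 133.3333^0.625
= 21.2856
Floor: level = 21

level 21


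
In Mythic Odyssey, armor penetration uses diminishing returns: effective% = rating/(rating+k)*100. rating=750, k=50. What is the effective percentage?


effective% = rating / (rating + k) * 100
= 750 / (750 + 50) * 100
= 750 / 800 * 100
= 0.9375 * 100
= 93.75%

93.75%


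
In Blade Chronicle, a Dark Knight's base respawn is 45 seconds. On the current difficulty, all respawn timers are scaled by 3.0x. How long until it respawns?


Respawn time = base * multiplier
= 45 * 3.0
= 135.0 seconds

135.0 seconds


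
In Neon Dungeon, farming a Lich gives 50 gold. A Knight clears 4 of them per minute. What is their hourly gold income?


Gold per minute = 50 * 4 = 200
Gold per hour = 200 * 60 = 12000

12000 gold/hour


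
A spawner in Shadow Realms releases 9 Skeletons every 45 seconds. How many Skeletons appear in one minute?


Spawns per minute = count * (60 / interval)
= 9 * (60 / 45)
= 9 * 1.3333
= 12.0

12.0 per minute


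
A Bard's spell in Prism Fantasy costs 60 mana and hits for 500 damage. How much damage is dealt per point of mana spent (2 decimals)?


Efficiency = damage / mana
= 500 / 60
= 8.33

8.33 dmg/mana


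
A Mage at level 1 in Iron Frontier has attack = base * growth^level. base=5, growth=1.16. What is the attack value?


value = base * growth^level
= 5 * 1.16^1
= 5 * 1.16
= 5.80

5.80 attack


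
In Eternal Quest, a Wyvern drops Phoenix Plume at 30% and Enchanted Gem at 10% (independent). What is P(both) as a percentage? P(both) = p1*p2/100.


For independent events, P(both) = P(A) * P(B)
= 30% * 10%
= 300 / 100 %
= 3.0%

3.0%


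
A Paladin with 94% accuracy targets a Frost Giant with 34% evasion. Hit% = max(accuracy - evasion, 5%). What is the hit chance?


accuracy - evasion = 94 - 34 = 60
Apply floor: max(60, 5) = 60
Hit chance = 60%

60%


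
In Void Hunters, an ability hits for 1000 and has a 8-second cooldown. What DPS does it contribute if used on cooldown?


DPS = damage / cooldown
= 1000 / 8
= 125.00

125.00 DPS


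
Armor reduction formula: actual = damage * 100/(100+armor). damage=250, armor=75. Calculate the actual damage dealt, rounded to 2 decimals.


actual = 250 * 100 / (100 + 75)
= 250 * 100 / 175
= 25000 / 175
= 142.86

142.86 damage


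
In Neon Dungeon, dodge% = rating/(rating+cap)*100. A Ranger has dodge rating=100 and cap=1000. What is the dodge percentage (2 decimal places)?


dodge% = 100 / (100 + 1000) * 100
= 100 / 1100 * 100
= 0.090909 * 100
= 9.09%

9.09%


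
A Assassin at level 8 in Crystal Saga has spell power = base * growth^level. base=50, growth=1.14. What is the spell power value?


value = base * growth^level
= 50 * 1.14^8
= 50 * 2.852586
= 142.63

142.63 spell power


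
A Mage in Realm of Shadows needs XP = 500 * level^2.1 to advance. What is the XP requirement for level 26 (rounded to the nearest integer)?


XP = 500 * level^2.1
Substitute level = 26:
XP = 500 * 26^2.1
= 500 * 936.3625
= 468181

468181 XP


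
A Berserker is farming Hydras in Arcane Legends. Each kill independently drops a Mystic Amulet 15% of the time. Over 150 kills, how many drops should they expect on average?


Expected drops = kills * (drop_rate / 100)
= 150 * (15 / 100)
= 150 * 0.15
= 22.5

22.5 drops


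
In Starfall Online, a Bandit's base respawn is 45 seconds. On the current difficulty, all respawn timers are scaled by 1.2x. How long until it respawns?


Respawn time = base * multiplier
= 45 * 1.2
= 54.0 seconds

54.0 seconds


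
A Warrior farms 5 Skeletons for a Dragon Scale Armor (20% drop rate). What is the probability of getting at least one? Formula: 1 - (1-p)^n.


P(at least one) = 1 - P(none) = 1 - (1-p)^n
p = 20/100 = 0.2
1 - p = 0.8
(1 - p)^5 = 0.8^5 = 0.327680
P(at least one) = 1 - 0.327680 = 0.6723

0.6723


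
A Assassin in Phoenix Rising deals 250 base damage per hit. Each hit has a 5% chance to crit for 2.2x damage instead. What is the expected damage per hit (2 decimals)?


E[dmg] = base * (1 + crit_chance * (crit_mult - 1))
cc as decimal = 5/100 = 0.05
cm - 1 = 2.2 - 1 = 1.2
Bonus factor = 0.05 * 1.2 = 0.06
Total multiplier = 1 + 0.06 = 1.06
Expected damage = 250 * 1.06 = 265.00

265.00 damage


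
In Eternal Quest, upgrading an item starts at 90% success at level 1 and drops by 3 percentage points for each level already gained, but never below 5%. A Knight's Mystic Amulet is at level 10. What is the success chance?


raw_rate = 90 - 3 * (10 - 1)
= 90 - 3 * 9
= 90 - 27
= 63
Apply floor: max(63, 5) = 63%

63%


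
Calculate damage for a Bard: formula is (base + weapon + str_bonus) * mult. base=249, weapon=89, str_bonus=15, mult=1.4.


Sum base + weapon + str = 249 + 89 + 15 = 353
Multiply by 1.4:
353 * 1.4 = 494.2

494.2 damage


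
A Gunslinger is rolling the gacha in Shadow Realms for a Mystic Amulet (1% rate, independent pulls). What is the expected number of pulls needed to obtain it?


Expected pulls for a geometric distribution = 1/p = 100 / rate%
= 100 / 1
= 100.0

100.0 pulls


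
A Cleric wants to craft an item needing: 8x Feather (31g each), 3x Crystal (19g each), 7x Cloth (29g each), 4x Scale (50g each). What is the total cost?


Cost breakdown:
  Feather: 8 * 31 = 248
  Crystal: 3 * 19 = 57
  Cloth: 7 * 29 = 203
  Scale: 4 * 50 = 200
Total = 248 + 57 + 203 + 200 = 708

708 gold


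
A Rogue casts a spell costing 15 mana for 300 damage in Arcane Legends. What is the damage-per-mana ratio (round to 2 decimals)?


Efficiency = damage / mana
= 300 / 15
= 20.00

20.00 dmg/mana


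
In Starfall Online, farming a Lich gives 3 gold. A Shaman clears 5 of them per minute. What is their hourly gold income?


Gold per minute = 3 * 5 = 15
Gold per hour = 15 * 60 = 900

900 gold/hour


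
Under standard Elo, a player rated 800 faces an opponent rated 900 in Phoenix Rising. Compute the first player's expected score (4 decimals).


Elo expected score: Ea = 1/(1 + 10^((Rb-Ra)/400))
Rb - Ra = 900 - 800 = 100
(Rb-Ra)/400 = 100/400 = 0.25
10^0.25 = 1.778279
Ea = 1/(1 + 1.778279) = 1/2.778279 = 0.3599

0.3599


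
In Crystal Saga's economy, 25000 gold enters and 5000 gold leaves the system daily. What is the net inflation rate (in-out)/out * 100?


Net gold = 25000 - 5000 = 20000
Inflation rate = net / sunk * 100 = 20000 / 5000 * 100
= 4.0 * 100
= 400.00%

400.00%


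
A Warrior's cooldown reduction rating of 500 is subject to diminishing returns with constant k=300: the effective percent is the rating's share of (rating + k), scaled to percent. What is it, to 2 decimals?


effective% = rating / (rating + k) * 100
= 500 / (500 + 300) * 100
= 500 / 800 * 100
= 0.625 * 100
= 62.50%

62.50%


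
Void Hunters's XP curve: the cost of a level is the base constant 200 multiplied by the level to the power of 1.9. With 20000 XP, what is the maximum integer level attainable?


XP = 200 * level^1.9, so level = (XP / 200)^(1/1.9)
= (20000 / 200)^(1/1.9)
= 100.0^0.5263
= 11.2884
Floor: level = 11

level 11


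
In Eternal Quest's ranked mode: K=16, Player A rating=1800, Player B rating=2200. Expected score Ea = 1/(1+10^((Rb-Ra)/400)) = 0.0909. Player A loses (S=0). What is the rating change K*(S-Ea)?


Elo update: delta = K * (S - Ea), where S = 0 (loses)
S - Ea = 0 - 0.0909 = -0.0909
Rating change = 16 * -0.0909
= -1.45

-1.45 rating points


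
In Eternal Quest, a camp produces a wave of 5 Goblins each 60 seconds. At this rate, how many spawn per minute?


Spawns per minute = count * (60 / interval)
= 5 * (60 / 60)
= 5 * 1.0
= 5.0

5.0 per minute


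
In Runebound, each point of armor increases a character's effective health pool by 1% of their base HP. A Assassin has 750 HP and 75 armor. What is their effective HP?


EHP = 750 * (1 + 75/100)
= 750 * (1 + 0.75)
= 750 * 1.75
= 1312.5

1312.5 EHP


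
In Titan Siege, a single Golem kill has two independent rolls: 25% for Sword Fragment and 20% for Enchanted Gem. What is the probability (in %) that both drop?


For independent events, P(both) = P(A) * P(B)
= 25% * 20%
= 500 / 100 %
= 5.0%

5.0%


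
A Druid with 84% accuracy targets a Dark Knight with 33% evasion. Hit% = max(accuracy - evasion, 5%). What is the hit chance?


accuracy - evasion = 84 - 33 = 51
Apply floor: max(51, 5) = 51
Hit chance = 51%

51%


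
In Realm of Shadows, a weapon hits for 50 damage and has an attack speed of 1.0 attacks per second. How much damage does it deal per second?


DPS = damage * attack_speed
= 50 * 1.0
= 50.0

50.0 DPS


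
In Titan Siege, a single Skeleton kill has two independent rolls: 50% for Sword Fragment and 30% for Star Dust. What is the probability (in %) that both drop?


For independent events, P(both) = P(A) * P(B)
= 50% * 30%
= 1500 / 100 %
= 15.0%

15.0%


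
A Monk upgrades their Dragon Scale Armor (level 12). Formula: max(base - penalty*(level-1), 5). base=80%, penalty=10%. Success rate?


raw_rate = 80 - 10 * (12 - 1)
= 80 - 10 * 11
= 80 - 110
= -30
Apply floor: max(-30, 5) = 5%

5%


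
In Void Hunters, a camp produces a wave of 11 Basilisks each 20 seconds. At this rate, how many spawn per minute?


Spawns per minute = count * (60 / interval)
= 11 * (60 / 20)
= 11 * 3.0
= 33.0

33.0 per minute


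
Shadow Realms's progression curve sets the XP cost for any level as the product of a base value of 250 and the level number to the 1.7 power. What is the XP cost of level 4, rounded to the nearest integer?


XP = 250 * level^1.7
Substitute level = 4:
XP = 250 * 4^1.7
= 250 * 10.5561
= 2639

2639 XP


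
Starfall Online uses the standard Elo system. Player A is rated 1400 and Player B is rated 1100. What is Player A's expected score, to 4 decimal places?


Elo expected score: Ea = 1/(1 + 10^((Rb-Ra)/400))
Rb - Ra = 1100 - 1400 = -300
(Rb-Ra)/400 = -300/400 = -0.75
10^-0.75 = 0.177828
Ea = 1/(1 + 0.177828) = 1/1.177828 = 0.8490

0.8490


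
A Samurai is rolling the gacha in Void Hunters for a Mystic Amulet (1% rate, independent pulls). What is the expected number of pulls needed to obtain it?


Expected pulls for a geometric distribution = 1/p = 100 / rate%
= 100 / 1
= 100.0

100.0 pulls


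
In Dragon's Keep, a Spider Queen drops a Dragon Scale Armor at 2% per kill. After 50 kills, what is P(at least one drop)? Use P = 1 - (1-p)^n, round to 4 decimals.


P(at least one) = 1 - P(none) = 1 - (1-p)^n
p = 2/100 = 0.02
1 - p = 0.98
(1 - p)^50 = 0.98^50 = 0.364170
P(at least one) = 1 - 0.364170 = 0.6358

0.6358


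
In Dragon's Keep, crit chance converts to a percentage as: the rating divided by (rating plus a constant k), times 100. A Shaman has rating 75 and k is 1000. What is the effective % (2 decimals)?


effective% = rating / (rating + k) * 100
= 75 / (75 + 1000) * 100
= 75 / 1075 * 100
= 0.069767 * 100
= 6.98%

6.98%


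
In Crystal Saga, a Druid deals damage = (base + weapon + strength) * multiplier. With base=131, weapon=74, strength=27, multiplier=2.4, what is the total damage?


Sum base + weapon + str = 131 + 74 + 27 = 232
Multiply by 2.4:
232 * 2.4 = 556.8

556.8 damage


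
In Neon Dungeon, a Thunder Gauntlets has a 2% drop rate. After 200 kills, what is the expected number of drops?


Expected drops = kills * (drop_rate / 100)
= 200 * (2 / 100)
= 200 * 0.02
= 4.0

4.0 drops


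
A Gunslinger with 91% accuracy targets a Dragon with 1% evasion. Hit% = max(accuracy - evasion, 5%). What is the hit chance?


accuracy - evasion = 91 - 1 = 90
Apply floor: max(90, 5) = 90
Hit chance = 90%

90%


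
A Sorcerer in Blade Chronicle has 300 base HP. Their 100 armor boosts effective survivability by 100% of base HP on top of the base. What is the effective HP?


EHP = 300 * (1 + 100/100)
= 300 * (1 + 1.0)
= 300 * 2.0
= 600.0

600.0 EHP


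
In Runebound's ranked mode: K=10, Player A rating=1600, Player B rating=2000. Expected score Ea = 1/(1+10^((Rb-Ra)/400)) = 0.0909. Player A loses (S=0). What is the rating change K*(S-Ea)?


Elo update: delta = K * (S - Ea), where S = 0 (loses)
S - Ea = 0 - 0.0909 = -0.0909
Rating change = 10 * -0.0909
= -0.91

-0.91 rating points


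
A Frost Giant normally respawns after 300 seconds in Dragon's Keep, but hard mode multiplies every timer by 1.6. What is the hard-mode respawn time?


Respawn time = base * multiplier
= 300 * 1.6
= 480.0 seconds

480.0 seconds


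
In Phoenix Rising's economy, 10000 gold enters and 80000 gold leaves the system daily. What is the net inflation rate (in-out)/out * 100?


Net gold = 10000 - 80000 = -70000
Inflation rate = net / sunk * 100 = -70000 / 80000 * 100
= -0.875 * 100
= -87.50%

-87.50%


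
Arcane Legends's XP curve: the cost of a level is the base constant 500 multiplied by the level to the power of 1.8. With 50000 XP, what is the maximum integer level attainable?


XP = 500 * level^1.8, so level = (XP / 500)^(1/1.8)
= (50000 / 500)^(1/1.8)
= 100.0^0.5556
= 12.9155
Floor: level = 12

level 12


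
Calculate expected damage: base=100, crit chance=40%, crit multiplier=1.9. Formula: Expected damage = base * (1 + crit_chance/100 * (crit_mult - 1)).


E[dmg] = base * (1 + crit_chance * (crit_mult - 1))
cc as decimal = 40/100 = 0.4
cm - 1 = 1.9 - 1 = 0.9
Bonus factor = 0.4 * 0.9 = 0.36
Total multiplier = 1 + 0.36 = 1.36
Expected damage = 100 * 1.36 = 136.00

136.00 damage


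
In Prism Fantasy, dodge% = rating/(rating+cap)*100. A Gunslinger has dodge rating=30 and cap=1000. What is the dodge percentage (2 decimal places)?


dodge% = 30 / (30 + 1000) * 100
= 30 / 1030 * 100
= 0.029126 * 100
= 2.91%

2.91%


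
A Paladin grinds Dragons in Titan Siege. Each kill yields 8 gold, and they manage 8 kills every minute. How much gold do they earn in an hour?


Gold per minute = 8 * 8 = 64
Gold per hour = 64 * 60 = 3840

3840 gold/hour


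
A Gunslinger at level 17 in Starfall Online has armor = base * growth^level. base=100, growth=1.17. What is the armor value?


value = base * growth^level
= 100 * 1.17^17
= 100 * 14.426456
= 1442.65

1442.65 armor


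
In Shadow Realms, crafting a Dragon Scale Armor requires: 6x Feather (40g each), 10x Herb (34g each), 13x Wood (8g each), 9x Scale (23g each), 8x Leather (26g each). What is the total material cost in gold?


Cost breakdown:
  Feather: 6 * 40 = 240
  Herb: 10 * 34 = 340
  Wood: 13 * 8 = 104
  Scale: 9 * 23 = 207
  Leather: 8 * 26 = 208
Total = 240 + 340 + 104 + 207 + 208 = 1099

1099 gold


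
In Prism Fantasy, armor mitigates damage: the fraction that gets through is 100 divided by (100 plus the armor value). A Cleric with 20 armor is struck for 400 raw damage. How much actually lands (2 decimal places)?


actual = 400 * 100 / (100 + 20)
= 400 * 100 / 120
= 40000 / 120
= 333.33

333.33 damage


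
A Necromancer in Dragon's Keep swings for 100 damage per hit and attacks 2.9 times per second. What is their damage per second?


DPS = damage * attack_speed
= 100 * 2.9
= 290.0

290.0 DPS


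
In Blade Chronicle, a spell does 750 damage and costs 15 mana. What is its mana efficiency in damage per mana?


Efficiency = damage / mana
= 750 / 15
= 50.00

50.00 dmg/mana


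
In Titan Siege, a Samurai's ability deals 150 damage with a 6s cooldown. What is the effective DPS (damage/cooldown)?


DPS = damage / cooldown
= 150 / 6
= 25.00

25.00 DPS


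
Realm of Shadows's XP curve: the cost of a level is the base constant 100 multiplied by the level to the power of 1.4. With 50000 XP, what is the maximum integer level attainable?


XP = 100 * level^1.4, so level = (XP / 100)^(1/1.4)
= (50000 / 100)^(1/1.4)
= 500.0^0.7143
= 84.6907
Floor: level = 84

level 84


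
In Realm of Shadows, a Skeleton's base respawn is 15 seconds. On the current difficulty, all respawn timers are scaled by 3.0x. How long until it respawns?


Respawn time = base * multiplier
= 15 * 3.0
= 45.0 seconds

45.0 seconds


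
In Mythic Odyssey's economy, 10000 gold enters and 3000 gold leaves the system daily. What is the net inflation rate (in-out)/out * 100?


Net gold = 10000 - 3000 = 7000
Inflation rate = net / sunk * 100 = 7000 / 3000 * 100
= 2.333333 * 100
= 233.33%

233.33%


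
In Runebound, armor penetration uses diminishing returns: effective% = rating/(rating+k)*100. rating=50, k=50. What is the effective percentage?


effective% = rating / (rating + k) * 100
= 50 / (50 + 50) * 100
= 50 / 100 * 100
= 0.5 * 100
= 50.00%

50.00%


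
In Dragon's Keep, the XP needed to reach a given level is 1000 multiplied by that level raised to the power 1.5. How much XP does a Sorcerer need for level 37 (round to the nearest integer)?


XP = 1000 * level^1.5
Substitute level = 37:
XP = 1000 * 37^1.5
= 1000 * 225.0622
= 225062

225062 XP
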